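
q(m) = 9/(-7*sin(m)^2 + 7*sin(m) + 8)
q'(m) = 9*(14*sin(m)*cos(m) - 7*cos(m))/(-7*sin(m)^2 + 7*sin(m) + 8)^2 = 63*(2*sin(m) - 1)*cos(m)/(-7*sin(m)^2 + 7*sin(m) + 8)^2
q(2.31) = 0.96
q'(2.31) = -0.23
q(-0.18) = 1.38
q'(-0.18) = -1.98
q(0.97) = 1.00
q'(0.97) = 0.28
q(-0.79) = -17.83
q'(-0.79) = -421.42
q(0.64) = 0.93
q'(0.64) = 0.10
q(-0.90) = -5.06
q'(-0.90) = -31.78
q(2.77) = 0.94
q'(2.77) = 0.17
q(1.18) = 1.06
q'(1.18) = 0.28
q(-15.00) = 18.45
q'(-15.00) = 462.61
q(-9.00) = 2.29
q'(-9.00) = 6.79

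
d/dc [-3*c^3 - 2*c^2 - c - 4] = -9*c^2 - 4*c - 1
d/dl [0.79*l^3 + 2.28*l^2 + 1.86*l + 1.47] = 2.37*l^2 + 4.56*l + 1.86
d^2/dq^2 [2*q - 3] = 0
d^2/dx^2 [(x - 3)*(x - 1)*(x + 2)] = 6*x - 4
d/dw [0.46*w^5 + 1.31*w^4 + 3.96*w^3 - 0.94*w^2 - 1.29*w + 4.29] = 2.3*w^4 + 5.24*w^3 + 11.88*w^2 - 1.88*w - 1.29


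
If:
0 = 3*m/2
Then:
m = 0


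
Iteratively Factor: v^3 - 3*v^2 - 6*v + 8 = (v - 1)*(v^2 - 2*v - 8) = (v - 1)*(v + 2)*(v - 4)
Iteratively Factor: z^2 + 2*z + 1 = (z + 1)*(z + 1)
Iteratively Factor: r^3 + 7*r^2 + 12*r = (r + 3)*(r^2 + 4*r) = r*(r + 3)*(r + 4)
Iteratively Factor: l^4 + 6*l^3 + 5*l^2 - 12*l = (l)*(l^3 + 6*l^2 + 5*l - 12) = l*(l - 1)*(l^2 + 7*l + 12) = l*(l - 1)*(l + 4)*(l + 3)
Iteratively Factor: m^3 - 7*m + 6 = (m - 1)*(m^2 + m - 6) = (m - 1)*(m + 3)*(m - 2)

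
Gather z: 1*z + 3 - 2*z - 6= -z - 3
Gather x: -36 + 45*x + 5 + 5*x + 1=50*x - 30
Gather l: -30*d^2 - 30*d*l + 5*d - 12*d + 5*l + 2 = -30*d^2 - 7*d + l*(5 - 30*d) + 2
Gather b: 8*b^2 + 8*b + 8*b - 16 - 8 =8*b^2 + 16*b - 24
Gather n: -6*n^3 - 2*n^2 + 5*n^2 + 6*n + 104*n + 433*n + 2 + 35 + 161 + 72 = -6*n^3 + 3*n^2 + 543*n + 270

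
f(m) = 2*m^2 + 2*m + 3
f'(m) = 4*m + 2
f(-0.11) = 2.80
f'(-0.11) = 1.56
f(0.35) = 3.94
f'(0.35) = 3.40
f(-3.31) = 18.29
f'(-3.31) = -11.24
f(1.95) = 14.50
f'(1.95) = 9.80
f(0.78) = 5.78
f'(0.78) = 5.12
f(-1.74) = 5.58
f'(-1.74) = -4.96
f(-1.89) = 6.36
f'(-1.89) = -5.56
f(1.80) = 13.08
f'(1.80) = 9.20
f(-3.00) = 15.00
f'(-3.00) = -10.00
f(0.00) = 3.00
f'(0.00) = 2.00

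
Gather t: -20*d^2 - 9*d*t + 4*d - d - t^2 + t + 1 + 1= -20*d^2 + 3*d - t^2 + t*(1 - 9*d) + 2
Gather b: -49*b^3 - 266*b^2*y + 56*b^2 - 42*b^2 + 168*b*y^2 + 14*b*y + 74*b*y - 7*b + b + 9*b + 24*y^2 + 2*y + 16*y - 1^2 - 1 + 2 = -49*b^3 + b^2*(14 - 266*y) + b*(168*y^2 + 88*y + 3) + 24*y^2 + 18*y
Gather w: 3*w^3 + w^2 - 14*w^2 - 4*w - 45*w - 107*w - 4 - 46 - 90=3*w^3 - 13*w^2 - 156*w - 140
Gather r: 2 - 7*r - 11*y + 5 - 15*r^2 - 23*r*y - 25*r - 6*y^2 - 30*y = -15*r^2 + r*(-23*y - 32) - 6*y^2 - 41*y + 7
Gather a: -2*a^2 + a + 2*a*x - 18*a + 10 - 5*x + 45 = -2*a^2 + a*(2*x - 17) - 5*x + 55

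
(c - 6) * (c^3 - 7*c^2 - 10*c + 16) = c^4 - 13*c^3 + 32*c^2 + 76*c - 96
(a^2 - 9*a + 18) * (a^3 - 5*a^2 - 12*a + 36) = a^5 - 14*a^4 + 51*a^3 + 54*a^2 - 540*a + 648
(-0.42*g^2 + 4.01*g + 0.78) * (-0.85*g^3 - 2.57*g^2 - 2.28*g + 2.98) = 0.357*g^5 - 2.3291*g^4 - 10.0111*g^3 - 12.399*g^2 + 10.1714*g + 2.3244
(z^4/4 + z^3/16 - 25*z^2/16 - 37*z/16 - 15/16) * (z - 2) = z^5/4 - 7*z^4/16 - 27*z^3/16 + 13*z^2/16 + 59*z/16 + 15/8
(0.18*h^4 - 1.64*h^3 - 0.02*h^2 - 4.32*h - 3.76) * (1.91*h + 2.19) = 0.3438*h^5 - 2.7382*h^4 - 3.6298*h^3 - 8.295*h^2 - 16.6424*h - 8.2344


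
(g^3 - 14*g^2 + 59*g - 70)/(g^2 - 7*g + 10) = g - 7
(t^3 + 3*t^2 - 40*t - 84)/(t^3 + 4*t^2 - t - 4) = (t^3 + 3*t^2 - 40*t - 84)/(t^3 + 4*t^2 - t - 4)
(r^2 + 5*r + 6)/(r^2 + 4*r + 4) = (r + 3)/(r + 2)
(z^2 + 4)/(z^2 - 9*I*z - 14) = (z + 2*I)/(z - 7*I)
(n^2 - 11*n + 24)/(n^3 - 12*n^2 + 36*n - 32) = (n - 3)/(n^2 - 4*n + 4)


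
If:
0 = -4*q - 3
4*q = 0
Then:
No Solution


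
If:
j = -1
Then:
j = -1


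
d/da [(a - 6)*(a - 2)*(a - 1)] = 3*a^2 - 18*a + 20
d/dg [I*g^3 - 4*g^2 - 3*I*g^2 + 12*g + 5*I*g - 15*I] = 3*I*g^2 - 8*g - 6*I*g + 12 + 5*I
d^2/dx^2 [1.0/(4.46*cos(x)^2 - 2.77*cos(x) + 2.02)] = (-79.5664*(1 - cos(x)^2)^2 + 37.0626*cos(x)^3 - 11.4193*cos(x)^2 - 79.7206*cos(x) + 76.8938)/(4.46*cos(x)^2 - 2.77*cos(x) + 2.02)^3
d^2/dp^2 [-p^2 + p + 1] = -2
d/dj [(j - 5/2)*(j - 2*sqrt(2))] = 2*j - 2*sqrt(2) - 5/2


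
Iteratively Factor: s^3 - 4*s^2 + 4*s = (s)*(s^2 - 4*s + 4) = s*(s - 2)*(s - 2)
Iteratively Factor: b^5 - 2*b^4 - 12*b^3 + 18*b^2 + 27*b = (b + 1)*(b^4 - 3*b^3 - 9*b^2 + 27*b) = (b + 1)*(b + 3)*(b^3 - 6*b^2 + 9*b) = b*(b + 1)*(b + 3)*(b^2 - 6*b + 9) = b*(b - 3)*(b + 1)*(b + 3)*(b - 3)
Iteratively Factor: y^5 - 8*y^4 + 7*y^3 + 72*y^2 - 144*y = (y - 3)*(y^4 - 5*y^3 - 8*y^2 + 48*y) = (y - 4)*(y - 3)*(y^3 - y^2 - 12*y) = (y - 4)*(y - 3)*(y + 3)*(y^2 - 4*y) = y*(y - 4)*(y - 3)*(y + 3)*(y - 4)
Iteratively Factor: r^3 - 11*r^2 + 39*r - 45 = (r - 3)*(r^2 - 8*r + 15) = (r - 3)^2*(r - 5)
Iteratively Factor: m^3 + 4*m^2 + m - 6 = (m + 2)*(m^2 + 2*m - 3) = (m - 1)*(m + 2)*(m + 3)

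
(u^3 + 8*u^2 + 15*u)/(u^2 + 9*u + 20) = u*(u + 3)/(u + 4)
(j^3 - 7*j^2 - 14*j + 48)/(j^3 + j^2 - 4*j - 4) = (j^2 - 5*j - 24)/(j^2 + 3*j + 2)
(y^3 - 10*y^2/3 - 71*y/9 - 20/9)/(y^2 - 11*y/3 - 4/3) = (3*y^2 - 11*y - 20)/(3*(y - 4))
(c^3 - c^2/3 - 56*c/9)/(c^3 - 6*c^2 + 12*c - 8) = c*(9*c^2 - 3*c - 56)/(9*(c^3 - 6*c^2 + 12*c - 8))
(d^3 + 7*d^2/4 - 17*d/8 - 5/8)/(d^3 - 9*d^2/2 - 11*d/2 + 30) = (4*d^2 - 3*d - 1)/(4*(d^2 - 7*d + 12))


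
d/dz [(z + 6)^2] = 2*z + 12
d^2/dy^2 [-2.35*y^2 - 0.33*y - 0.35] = -4.70000000000000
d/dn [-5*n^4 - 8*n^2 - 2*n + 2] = -20*n^3 - 16*n - 2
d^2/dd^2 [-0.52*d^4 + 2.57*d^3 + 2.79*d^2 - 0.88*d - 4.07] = -6.24*d^2 + 15.42*d + 5.58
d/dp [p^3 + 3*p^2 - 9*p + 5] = 3*p^2 + 6*p - 9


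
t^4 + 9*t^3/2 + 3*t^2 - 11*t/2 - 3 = (t - 1)*(t + 1/2)*(t + 2)*(t + 3)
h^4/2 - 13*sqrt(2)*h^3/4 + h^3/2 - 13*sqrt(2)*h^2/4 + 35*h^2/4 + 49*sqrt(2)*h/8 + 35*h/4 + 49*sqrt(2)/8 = (h/2 + 1/2)*(h - 7*sqrt(2)/2)^2*(h + sqrt(2)/2)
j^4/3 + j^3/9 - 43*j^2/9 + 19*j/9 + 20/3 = (j/3 + 1/3)*(j - 3)*(j - 5/3)*(j + 4)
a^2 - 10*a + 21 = (a - 7)*(a - 3)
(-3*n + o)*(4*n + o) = -12*n^2 + n*o + o^2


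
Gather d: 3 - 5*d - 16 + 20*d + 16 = 15*d + 3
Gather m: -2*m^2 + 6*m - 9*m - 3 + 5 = -2*m^2 - 3*m + 2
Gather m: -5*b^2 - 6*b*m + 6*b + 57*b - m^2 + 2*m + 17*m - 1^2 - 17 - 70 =-5*b^2 + 63*b - m^2 + m*(19 - 6*b) - 88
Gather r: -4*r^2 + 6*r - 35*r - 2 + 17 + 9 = -4*r^2 - 29*r + 24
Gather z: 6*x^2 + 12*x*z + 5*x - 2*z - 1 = 6*x^2 + 5*x + z*(12*x - 2) - 1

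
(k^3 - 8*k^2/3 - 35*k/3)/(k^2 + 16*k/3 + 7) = k*(k - 5)/(k + 3)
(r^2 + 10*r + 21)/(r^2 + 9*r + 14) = (r + 3)/(r + 2)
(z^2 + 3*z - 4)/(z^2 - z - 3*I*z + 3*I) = (z + 4)/(z - 3*I)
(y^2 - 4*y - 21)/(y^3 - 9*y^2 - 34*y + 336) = (y + 3)/(y^2 - 2*y - 48)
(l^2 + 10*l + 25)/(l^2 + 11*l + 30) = (l + 5)/(l + 6)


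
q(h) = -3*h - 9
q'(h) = -3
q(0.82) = -11.46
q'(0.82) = -3.00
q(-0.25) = -8.25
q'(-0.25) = -3.00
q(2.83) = -17.49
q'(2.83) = -3.00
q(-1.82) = -3.54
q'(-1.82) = -3.00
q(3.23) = -18.69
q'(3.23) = -3.00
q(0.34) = -10.02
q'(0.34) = -3.00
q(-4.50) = 4.50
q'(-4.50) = -3.00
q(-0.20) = -8.40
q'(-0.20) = -3.00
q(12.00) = -45.00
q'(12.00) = -3.00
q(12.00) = -45.00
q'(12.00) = -3.00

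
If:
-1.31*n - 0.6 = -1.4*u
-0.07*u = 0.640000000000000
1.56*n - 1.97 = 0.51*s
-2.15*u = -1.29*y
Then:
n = -10.23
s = -35.15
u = -9.14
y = -15.24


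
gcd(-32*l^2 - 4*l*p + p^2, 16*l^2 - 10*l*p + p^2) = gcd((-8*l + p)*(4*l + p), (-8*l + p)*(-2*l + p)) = -8*l + p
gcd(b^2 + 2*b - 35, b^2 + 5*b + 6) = 1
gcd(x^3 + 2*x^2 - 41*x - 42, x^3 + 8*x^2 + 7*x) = x^2 + 8*x + 7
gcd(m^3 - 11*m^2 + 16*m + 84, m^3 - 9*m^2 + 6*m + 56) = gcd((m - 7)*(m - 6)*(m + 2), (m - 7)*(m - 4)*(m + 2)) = m^2 - 5*m - 14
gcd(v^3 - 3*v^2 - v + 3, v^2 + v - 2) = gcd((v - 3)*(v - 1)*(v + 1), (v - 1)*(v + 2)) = v - 1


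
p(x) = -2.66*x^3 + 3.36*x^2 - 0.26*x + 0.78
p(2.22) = -12.34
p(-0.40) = 1.59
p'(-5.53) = -281.46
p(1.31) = 0.23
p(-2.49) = 63.33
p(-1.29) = 12.42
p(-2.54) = 66.71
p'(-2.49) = -66.47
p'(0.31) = 1.06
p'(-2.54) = -68.81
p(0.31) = 0.94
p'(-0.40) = -4.22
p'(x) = -7.98*x^2 + 6.72*x - 0.26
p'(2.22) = -24.67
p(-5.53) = 554.81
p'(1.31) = -5.15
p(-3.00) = 103.62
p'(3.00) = -51.92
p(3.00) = -41.58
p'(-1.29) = -22.21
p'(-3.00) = -92.24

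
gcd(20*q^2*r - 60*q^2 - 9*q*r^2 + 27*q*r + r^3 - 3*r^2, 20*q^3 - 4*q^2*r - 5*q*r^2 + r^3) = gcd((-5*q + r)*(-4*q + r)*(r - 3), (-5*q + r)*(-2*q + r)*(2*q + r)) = 5*q - r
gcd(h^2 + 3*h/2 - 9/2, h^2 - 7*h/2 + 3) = h - 3/2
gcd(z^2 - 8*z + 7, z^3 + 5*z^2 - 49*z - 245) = z - 7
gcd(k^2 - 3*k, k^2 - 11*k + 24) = k - 3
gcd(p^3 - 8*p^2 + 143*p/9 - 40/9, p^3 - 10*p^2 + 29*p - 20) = p - 5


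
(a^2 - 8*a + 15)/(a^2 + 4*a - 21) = (a - 5)/(a + 7)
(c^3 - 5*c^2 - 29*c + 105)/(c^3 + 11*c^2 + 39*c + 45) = (c^2 - 10*c + 21)/(c^2 + 6*c + 9)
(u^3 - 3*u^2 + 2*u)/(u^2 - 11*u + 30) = u*(u^2 - 3*u + 2)/(u^2 - 11*u + 30)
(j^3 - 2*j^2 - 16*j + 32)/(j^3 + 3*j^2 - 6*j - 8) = (j - 4)/(j + 1)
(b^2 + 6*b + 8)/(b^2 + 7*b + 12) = (b + 2)/(b + 3)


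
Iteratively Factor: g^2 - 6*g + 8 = (g - 4)*(g - 2)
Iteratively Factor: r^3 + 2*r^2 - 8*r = (r)*(r^2 + 2*r - 8) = r*(r - 2)*(r + 4)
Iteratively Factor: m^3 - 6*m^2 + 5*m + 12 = (m - 3)*(m^2 - 3*m - 4) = (m - 3)*(m + 1)*(m - 4)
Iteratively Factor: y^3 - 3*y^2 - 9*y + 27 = (y - 3)*(y^2 - 9) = (y - 3)^2*(y + 3)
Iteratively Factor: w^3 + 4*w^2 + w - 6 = (w - 1)*(w^2 + 5*w + 6) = (w - 1)*(w + 2)*(w + 3)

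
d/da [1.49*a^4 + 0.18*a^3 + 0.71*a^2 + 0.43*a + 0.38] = 5.96*a^3 + 0.54*a^2 + 1.42*a + 0.43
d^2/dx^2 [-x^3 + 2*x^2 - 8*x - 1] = 4 - 6*x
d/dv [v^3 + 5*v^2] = v*(3*v + 10)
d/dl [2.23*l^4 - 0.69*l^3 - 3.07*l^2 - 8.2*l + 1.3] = 8.92*l^3 - 2.07*l^2 - 6.14*l - 8.2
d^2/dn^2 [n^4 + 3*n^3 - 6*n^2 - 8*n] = 12*n^2 + 18*n - 12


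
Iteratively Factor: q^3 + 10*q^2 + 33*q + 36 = (q + 3)*(q^2 + 7*q + 12) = (q + 3)^2*(q + 4)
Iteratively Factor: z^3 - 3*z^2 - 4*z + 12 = (z - 3)*(z^2 - 4) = (z - 3)*(z + 2)*(z - 2)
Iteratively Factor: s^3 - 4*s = (s)*(s^2 - 4) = s*(s + 2)*(s - 2)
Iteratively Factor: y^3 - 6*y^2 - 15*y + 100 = (y - 5)*(y^2 - y - 20) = (y - 5)*(y + 4)*(y - 5)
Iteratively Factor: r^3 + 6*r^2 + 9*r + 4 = (r + 1)*(r^2 + 5*r + 4) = (r + 1)^2*(r + 4)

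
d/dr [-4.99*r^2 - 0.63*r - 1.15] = -9.98*r - 0.63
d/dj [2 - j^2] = -2*j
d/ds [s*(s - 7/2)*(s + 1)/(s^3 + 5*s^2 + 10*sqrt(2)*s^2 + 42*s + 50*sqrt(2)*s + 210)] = (15*s^4 + 20*sqrt(2)*s^4 + 182*s^3 + 200*sqrt(2)*s^3 - 180*sqrt(2)*s^2 + 1085*s^2 - 2100*s - 1470)/(2*(s^6 + 10*s^5 + 20*sqrt(2)*s^5 + 200*sqrt(2)*s^4 + 309*s^4 + 1340*sqrt(2)*s^3 + 2840*s^3 + 8864*s^2 + 8400*sqrt(2)*s^2 + 17640*s + 21000*sqrt(2)*s + 44100))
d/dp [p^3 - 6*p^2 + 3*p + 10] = 3*p^2 - 12*p + 3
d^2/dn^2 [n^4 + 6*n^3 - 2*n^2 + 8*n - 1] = 12*n^2 + 36*n - 4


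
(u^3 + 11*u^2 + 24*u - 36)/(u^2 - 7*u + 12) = (u^3 + 11*u^2 + 24*u - 36)/(u^2 - 7*u + 12)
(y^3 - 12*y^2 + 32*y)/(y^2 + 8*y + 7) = y*(y^2 - 12*y + 32)/(y^2 + 8*y + 7)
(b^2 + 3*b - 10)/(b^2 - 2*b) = (b + 5)/b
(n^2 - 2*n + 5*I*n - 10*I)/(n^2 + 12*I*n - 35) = (n - 2)/(n + 7*I)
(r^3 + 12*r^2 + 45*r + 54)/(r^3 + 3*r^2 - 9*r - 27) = (r + 6)/(r - 3)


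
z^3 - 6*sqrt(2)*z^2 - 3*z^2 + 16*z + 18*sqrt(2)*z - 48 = (z - 3)*(z - 4*sqrt(2))*(z - 2*sqrt(2))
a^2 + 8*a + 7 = (a + 1)*(a + 7)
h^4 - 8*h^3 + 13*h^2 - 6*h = h*(h - 6)*(h - 1)^2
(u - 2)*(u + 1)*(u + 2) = u^3 + u^2 - 4*u - 4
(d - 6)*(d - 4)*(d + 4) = d^3 - 6*d^2 - 16*d + 96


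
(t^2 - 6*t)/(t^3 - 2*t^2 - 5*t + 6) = t*(t - 6)/(t^3 - 2*t^2 - 5*t + 6)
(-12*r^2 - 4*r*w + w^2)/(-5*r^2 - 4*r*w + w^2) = (12*r^2 + 4*r*w - w^2)/(5*r^2 + 4*r*w - w^2)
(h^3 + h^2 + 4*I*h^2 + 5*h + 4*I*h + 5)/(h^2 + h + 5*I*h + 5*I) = h - I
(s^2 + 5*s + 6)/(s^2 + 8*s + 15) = (s + 2)/(s + 5)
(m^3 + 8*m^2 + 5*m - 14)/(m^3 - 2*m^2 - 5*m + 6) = (m + 7)/(m - 3)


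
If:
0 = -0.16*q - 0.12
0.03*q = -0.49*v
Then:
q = -0.75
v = 0.05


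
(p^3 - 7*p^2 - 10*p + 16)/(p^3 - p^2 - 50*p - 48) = (p^2 + p - 2)/(p^2 + 7*p + 6)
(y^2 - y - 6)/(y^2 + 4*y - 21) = (y + 2)/(y + 7)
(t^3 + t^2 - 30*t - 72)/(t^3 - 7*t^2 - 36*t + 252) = (t^2 + 7*t + 12)/(t^2 - t - 42)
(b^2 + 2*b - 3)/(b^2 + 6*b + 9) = (b - 1)/(b + 3)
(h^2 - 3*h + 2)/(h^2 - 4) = (h - 1)/(h + 2)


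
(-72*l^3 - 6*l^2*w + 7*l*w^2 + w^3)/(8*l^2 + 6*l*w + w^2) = (-18*l^2 + 3*l*w + w^2)/(2*l + w)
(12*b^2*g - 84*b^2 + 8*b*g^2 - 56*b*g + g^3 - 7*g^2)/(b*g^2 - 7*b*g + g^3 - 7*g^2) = (12*b^2 + 8*b*g + g^2)/(g*(b + g))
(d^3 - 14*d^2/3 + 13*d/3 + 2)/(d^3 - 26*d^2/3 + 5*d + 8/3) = (d^2 - 5*d + 6)/(d^2 - 9*d + 8)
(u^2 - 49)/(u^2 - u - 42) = (u + 7)/(u + 6)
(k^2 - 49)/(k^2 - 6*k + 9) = (k^2 - 49)/(k^2 - 6*k + 9)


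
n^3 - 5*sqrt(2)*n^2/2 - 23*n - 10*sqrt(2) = (n - 5*sqrt(2))*(n + sqrt(2)/2)*(n + 2*sqrt(2))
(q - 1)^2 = q^2 - 2*q + 1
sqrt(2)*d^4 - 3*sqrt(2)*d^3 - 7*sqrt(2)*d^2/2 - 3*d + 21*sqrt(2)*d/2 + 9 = (d - 3)*(d - 3*sqrt(2)/2)*(d + sqrt(2))*(sqrt(2)*d + 1)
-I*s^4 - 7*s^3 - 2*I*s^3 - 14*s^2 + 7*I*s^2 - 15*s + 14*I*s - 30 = (s + 2)*(s - 5*I)*(s - 3*I)*(-I*s + 1)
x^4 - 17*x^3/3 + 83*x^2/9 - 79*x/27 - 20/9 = (x - 3)*(x - 5/3)*(x - 4/3)*(x + 1/3)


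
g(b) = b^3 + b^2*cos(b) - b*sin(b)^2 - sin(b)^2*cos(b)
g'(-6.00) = 89.07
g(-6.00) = -181.04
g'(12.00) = 540.71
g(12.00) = 1845.82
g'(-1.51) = 6.77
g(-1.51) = -1.86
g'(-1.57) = 7.85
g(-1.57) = -2.30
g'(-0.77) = 0.21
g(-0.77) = -0.01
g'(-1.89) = 14.85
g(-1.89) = -5.89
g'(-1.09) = 1.61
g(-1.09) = -0.25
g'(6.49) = 127.38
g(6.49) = 314.27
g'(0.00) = 0.00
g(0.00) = 0.00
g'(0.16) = 0.01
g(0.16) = 0.00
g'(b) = -b^2*sin(b) + 3*b^2 - 2*b*sin(b)*cos(b) + 2*b*cos(b) + sin(b)^3 - sin(b)^2 - 2*sin(b)*cos(b)^2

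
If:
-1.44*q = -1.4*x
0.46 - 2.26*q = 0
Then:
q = 0.20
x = 0.21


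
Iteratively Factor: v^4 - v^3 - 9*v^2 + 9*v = (v + 3)*(v^3 - 4*v^2 + 3*v) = (v - 1)*(v + 3)*(v^2 - 3*v) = v*(v - 1)*(v + 3)*(v - 3)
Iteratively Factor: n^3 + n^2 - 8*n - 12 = (n + 2)*(n^2 - n - 6) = (n - 3)*(n + 2)*(n + 2)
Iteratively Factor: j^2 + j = (j + 1)*(j)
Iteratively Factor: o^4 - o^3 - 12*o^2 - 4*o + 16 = (o - 4)*(o^3 + 3*o^2 - 4) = (o - 4)*(o - 1)*(o^2 + 4*o + 4) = (o - 4)*(o - 1)*(o + 2)*(o + 2)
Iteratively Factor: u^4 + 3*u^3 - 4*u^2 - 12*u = (u - 2)*(u^3 + 5*u^2 + 6*u) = (u - 2)*(u + 3)*(u^2 + 2*u) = u*(u - 2)*(u + 3)*(u + 2)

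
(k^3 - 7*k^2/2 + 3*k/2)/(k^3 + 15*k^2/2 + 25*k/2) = (2*k^2 - 7*k + 3)/(2*k^2 + 15*k + 25)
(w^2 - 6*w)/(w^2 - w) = (w - 6)/(w - 1)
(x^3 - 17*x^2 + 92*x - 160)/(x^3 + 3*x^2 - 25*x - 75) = (x^2 - 12*x + 32)/(x^2 + 8*x + 15)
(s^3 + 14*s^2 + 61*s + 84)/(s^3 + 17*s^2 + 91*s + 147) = (s + 4)/(s + 7)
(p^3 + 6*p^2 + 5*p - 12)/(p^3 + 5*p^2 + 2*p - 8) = (p + 3)/(p + 2)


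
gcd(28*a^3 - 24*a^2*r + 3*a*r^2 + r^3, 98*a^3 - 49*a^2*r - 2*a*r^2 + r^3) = -14*a^2 + 5*a*r + r^2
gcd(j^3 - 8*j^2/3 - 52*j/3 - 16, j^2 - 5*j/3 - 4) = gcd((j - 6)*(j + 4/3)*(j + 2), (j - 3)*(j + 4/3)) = j + 4/3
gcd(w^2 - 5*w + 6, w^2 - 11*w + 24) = w - 3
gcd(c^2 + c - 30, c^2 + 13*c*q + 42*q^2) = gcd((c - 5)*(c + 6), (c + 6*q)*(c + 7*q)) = 1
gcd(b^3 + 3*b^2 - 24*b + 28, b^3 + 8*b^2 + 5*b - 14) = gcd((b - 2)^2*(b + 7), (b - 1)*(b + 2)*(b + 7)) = b + 7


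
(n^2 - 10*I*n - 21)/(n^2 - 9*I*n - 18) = (n - 7*I)/(n - 6*I)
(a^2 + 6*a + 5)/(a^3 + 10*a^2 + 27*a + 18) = (a + 5)/(a^2 + 9*a + 18)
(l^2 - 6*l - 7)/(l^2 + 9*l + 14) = (l^2 - 6*l - 7)/(l^2 + 9*l + 14)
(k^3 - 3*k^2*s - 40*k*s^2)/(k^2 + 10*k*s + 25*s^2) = k*(k - 8*s)/(k + 5*s)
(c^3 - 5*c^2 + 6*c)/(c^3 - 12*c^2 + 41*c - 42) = c/(c - 7)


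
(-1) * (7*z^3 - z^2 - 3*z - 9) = -7*z^3 + z^2 + 3*z + 9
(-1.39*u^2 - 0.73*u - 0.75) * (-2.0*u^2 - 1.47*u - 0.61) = 2.78*u^4 + 3.5033*u^3 + 3.421*u^2 + 1.5478*u + 0.4575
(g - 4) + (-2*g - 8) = -g - 12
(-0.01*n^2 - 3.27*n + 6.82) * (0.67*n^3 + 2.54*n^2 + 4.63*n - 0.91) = -0.0067*n^5 - 2.2163*n^4 - 3.7827*n^3 + 2.1918*n^2 + 34.5523*n - 6.2062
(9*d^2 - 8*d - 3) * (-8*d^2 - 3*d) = -72*d^4 + 37*d^3 + 48*d^2 + 9*d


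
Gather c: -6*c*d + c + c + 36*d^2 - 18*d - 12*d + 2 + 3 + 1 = c*(2 - 6*d) + 36*d^2 - 30*d + 6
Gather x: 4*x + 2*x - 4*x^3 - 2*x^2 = -4*x^3 - 2*x^2 + 6*x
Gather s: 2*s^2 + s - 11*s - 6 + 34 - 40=2*s^2 - 10*s - 12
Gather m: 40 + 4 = 44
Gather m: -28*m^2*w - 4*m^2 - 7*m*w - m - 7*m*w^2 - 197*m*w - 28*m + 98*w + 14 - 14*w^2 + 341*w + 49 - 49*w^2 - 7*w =m^2*(-28*w - 4) + m*(-7*w^2 - 204*w - 29) - 63*w^2 + 432*w + 63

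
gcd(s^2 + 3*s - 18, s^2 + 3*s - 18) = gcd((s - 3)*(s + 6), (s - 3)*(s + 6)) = s^2 + 3*s - 18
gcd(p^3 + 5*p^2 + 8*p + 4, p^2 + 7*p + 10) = p + 2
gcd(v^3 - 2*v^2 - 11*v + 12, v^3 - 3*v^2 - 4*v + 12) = 1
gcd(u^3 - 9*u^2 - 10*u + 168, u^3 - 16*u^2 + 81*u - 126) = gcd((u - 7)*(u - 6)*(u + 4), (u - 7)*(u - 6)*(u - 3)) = u^2 - 13*u + 42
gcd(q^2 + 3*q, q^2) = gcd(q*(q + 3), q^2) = q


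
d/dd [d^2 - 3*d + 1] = 2*d - 3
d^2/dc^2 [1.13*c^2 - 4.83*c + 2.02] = 2.26000000000000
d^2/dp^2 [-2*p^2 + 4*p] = -4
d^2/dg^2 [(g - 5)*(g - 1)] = 2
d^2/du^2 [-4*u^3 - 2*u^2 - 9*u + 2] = -24*u - 4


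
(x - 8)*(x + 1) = x^2 - 7*x - 8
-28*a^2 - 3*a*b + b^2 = (-7*a + b)*(4*a + b)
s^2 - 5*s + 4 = (s - 4)*(s - 1)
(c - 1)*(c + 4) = c^2 + 3*c - 4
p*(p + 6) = p^2 + 6*p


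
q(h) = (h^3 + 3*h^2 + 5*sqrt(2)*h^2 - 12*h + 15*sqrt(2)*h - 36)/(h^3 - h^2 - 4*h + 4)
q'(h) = (-3*h^2 + 2*h + 4)*(h^3 + 3*h^2 + 5*sqrt(2)*h^2 - 12*h + 15*sqrt(2)*h - 36)/(h^3 - h^2 - 4*h + 4)^2 + (3*h^2 + 6*h + 10*sqrt(2)*h - 12 + 15*sqrt(2))/(h^3 - h^2 - 4*h + 4) = ((-3*h^2 + 2*h + 4)*(h^3 + 3*h^2 + 5*sqrt(2)*h^2 - 12*h + 15*sqrt(2)*h - 36) + (h^3 - h^2 - 4*h + 4)*(3*h^2 + 6*h + 10*sqrt(2)*h - 12 + 15*sqrt(2)))/(h^3 - h^2 - 4*h + 4)^2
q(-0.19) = -7.93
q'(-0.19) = -4.74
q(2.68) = 15.01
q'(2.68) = -18.38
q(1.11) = 39.40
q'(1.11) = -442.44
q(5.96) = 3.76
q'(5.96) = -0.67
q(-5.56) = -0.30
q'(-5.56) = -0.11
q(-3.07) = -0.08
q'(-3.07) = 1.00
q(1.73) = -20.75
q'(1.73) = -115.02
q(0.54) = -16.37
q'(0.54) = -28.07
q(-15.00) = 0.36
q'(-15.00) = -0.04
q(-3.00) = 0.00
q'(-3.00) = 1.21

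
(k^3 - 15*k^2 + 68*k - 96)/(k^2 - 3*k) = k - 12 + 32/k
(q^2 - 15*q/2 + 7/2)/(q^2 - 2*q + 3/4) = 2*(q - 7)/(2*q - 3)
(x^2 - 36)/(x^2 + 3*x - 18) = (x - 6)/(x - 3)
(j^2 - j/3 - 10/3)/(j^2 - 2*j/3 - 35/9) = 3*(j - 2)/(3*j - 7)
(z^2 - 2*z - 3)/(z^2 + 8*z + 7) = (z - 3)/(z + 7)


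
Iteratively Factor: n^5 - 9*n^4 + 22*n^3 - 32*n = (n + 1)*(n^4 - 10*n^3 + 32*n^2 - 32*n) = (n - 4)*(n + 1)*(n^3 - 6*n^2 + 8*n) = n*(n - 4)*(n + 1)*(n^2 - 6*n + 8) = n*(n - 4)^2*(n + 1)*(n - 2)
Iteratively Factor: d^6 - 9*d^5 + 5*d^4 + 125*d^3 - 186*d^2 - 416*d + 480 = (d - 1)*(d^5 - 8*d^4 - 3*d^3 + 122*d^2 - 64*d - 480) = (d - 5)*(d - 1)*(d^4 - 3*d^3 - 18*d^2 + 32*d + 96) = (d - 5)*(d - 1)*(d + 2)*(d^3 - 5*d^2 - 8*d + 48) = (d - 5)*(d - 4)*(d - 1)*(d + 2)*(d^2 - d - 12) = (d - 5)*(d - 4)*(d - 1)*(d + 2)*(d + 3)*(d - 4)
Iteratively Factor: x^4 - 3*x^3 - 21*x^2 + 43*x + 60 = (x - 3)*(x^3 - 21*x - 20) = (x - 3)*(x + 4)*(x^2 - 4*x - 5) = (x - 5)*(x - 3)*(x + 4)*(x + 1)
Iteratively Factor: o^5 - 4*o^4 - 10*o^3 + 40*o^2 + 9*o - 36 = (o - 1)*(o^4 - 3*o^3 - 13*o^2 + 27*o + 36) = (o - 1)*(o + 3)*(o^3 - 6*o^2 + 5*o + 12) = (o - 4)*(o - 1)*(o + 3)*(o^2 - 2*o - 3) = (o - 4)*(o - 3)*(o - 1)*(o + 3)*(o + 1)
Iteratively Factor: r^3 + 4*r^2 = (r)*(r^2 + 4*r) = r*(r + 4)*(r)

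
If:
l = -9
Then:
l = -9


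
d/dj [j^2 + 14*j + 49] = 2*j + 14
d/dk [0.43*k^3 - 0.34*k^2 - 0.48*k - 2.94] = 1.29*k^2 - 0.68*k - 0.48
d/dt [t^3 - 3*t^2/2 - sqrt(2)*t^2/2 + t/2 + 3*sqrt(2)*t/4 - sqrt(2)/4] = 3*t^2 - 3*t - sqrt(2)*t + 1/2 + 3*sqrt(2)/4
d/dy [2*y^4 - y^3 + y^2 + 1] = y*(8*y^2 - 3*y + 2)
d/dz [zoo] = 0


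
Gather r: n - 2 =n - 2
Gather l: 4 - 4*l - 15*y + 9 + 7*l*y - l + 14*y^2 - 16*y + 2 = l*(7*y - 5) + 14*y^2 - 31*y + 15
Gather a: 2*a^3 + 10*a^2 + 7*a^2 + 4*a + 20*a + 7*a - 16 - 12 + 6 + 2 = 2*a^3 + 17*a^2 + 31*a - 20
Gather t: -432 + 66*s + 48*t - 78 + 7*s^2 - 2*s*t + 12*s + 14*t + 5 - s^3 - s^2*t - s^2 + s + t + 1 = -s^3 + 6*s^2 + 79*s + t*(-s^2 - 2*s + 63) - 504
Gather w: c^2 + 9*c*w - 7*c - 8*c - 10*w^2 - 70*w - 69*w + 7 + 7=c^2 - 15*c - 10*w^2 + w*(9*c - 139) + 14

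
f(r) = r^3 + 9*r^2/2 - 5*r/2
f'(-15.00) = 537.50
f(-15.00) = -2325.00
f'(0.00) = -2.50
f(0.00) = 0.00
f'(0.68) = 5.01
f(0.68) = 0.70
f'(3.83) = 75.98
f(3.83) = 112.62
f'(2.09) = 29.41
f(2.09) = 23.56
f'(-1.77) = -9.03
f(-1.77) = 12.98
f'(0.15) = -1.08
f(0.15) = -0.27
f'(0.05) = -2.04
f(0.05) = -0.11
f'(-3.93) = 8.46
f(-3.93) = 18.63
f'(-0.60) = -6.82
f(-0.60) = 2.90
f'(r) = 3*r^2 + 9*r - 5/2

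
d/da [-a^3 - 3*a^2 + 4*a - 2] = -3*a^2 - 6*a + 4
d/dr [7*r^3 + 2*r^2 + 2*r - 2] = 21*r^2 + 4*r + 2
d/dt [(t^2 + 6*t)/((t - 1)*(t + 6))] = -1/(t^2 - 2*t + 1)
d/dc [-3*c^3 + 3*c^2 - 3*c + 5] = -9*c^2 + 6*c - 3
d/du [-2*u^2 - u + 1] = -4*u - 1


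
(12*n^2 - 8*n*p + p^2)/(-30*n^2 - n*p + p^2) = (-2*n + p)/(5*n + p)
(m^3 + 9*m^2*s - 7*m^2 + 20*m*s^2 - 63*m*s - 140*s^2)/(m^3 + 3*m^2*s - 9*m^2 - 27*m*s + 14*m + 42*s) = (m^2 + 9*m*s + 20*s^2)/(m^2 + 3*m*s - 2*m - 6*s)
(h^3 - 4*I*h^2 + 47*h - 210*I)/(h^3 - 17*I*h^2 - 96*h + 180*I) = (h + 7*I)/(h - 6*I)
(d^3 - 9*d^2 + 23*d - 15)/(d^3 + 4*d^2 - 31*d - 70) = (d^2 - 4*d + 3)/(d^2 + 9*d + 14)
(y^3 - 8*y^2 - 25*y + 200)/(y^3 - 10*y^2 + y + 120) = (y + 5)/(y + 3)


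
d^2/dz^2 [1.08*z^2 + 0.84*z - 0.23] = 2.16000000000000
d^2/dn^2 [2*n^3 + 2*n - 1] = 12*n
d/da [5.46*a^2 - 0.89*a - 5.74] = 10.92*a - 0.89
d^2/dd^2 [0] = 0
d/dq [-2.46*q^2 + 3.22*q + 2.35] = 3.22 - 4.92*q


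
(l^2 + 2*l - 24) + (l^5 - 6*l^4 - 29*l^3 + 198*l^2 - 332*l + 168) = l^5 - 6*l^4 - 29*l^3 + 199*l^2 - 330*l + 144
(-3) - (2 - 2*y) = 2*y - 5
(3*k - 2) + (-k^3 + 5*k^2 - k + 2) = -k^3 + 5*k^2 + 2*k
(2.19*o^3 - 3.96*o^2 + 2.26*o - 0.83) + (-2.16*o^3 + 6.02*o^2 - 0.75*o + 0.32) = 0.0299999999999998*o^3 + 2.06*o^2 + 1.51*o - 0.51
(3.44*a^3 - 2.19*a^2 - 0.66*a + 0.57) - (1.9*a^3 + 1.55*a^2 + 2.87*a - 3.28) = 1.54*a^3 - 3.74*a^2 - 3.53*a + 3.85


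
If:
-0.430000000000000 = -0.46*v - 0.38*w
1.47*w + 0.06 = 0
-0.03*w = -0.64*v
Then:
No Solution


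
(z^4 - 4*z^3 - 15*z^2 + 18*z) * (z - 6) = z^5 - 10*z^4 + 9*z^3 + 108*z^2 - 108*z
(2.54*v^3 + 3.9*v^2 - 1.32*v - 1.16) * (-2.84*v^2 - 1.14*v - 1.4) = -7.2136*v^5 - 13.9716*v^4 - 4.2532*v^3 - 0.6608*v^2 + 3.1704*v + 1.624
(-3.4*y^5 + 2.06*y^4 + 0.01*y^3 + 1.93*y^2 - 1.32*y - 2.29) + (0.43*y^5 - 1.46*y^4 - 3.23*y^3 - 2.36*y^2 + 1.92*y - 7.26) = -2.97*y^5 + 0.6*y^4 - 3.22*y^3 - 0.43*y^2 + 0.6*y - 9.55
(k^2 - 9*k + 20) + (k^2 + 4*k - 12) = 2*k^2 - 5*k + 8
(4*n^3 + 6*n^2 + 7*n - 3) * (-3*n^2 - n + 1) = -12*n^5 - 22*n^4 - 23*n^3 + 8*n^2 + 10*n - 3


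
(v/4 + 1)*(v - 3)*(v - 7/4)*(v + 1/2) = v^4/4 - v^3/16 - 113*v^2/32 + 113*v/32 + 21/8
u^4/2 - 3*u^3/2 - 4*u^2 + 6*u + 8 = (u/2 + 1)*(u - 4)*(u - 2)*(u + 1)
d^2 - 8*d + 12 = (d - 6)*(d - 2)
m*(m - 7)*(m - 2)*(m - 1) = m^4 - 10*m^3 + 23*m^2 - 14*m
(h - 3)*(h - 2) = h^2 - 5*h + 6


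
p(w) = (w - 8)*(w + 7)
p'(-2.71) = -6.42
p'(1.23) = 1.46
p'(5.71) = 10.42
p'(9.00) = 17.00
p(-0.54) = -55.17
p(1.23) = -55.72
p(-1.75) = -51.19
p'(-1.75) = -4.50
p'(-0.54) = -2.08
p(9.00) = 16.00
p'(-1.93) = -4.86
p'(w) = 2*w - 1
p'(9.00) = 17.00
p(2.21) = -53.33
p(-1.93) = -50.35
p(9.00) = 16.00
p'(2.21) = 3.42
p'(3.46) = 5.92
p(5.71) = -29.11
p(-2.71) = -45.95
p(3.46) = -47.49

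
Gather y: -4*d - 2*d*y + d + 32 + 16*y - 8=-3*d + y*(16 - 2*d) + 24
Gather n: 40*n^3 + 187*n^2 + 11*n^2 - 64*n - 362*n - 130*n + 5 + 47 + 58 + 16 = 40*n^3 + 198*n^2 - 556*n + 126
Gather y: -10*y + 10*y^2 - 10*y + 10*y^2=20*y^2 - 20*y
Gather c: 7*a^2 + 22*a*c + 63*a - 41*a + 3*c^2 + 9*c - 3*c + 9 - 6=7*a^2 + 22*a + 3*c^2 + c*(22*a + 6) + 3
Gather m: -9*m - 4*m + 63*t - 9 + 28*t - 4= -13*m + 91*t - 13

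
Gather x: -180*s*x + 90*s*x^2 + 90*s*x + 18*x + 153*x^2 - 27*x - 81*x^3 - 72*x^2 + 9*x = -90*s*x - 81*x^3 + x^2*(90*s + 81)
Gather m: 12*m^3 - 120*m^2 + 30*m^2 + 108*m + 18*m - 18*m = 12*m^3 - 90*m^2 + 108*m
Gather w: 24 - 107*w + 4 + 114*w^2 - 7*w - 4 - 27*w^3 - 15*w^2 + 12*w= -27*w^3 + 99*w^2 - 102*w + 24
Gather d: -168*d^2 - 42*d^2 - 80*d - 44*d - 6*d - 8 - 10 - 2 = -210*d^2 - 130*d - 20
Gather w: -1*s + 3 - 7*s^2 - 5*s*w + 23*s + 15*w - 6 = -7*s^2 + 22*s + w*(15 - 5*s) - 3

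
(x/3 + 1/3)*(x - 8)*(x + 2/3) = x^3/3 - 19*x^2/9 - 38*x/9 - 16/9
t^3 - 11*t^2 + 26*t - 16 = (t - 8)*(t - 2)*(t - 1)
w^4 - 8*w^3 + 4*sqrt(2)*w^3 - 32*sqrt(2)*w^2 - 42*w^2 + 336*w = w*(w - 8)*(w - 3*sqrt(2))*(w + 7*sqrt(2))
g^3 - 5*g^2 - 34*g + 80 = (g - 8)*(g - 2)*(g + 5)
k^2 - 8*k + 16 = (k - 4)^2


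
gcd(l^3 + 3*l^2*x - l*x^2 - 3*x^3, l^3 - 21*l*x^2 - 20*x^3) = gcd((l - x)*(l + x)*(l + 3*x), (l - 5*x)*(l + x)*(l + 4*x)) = l + x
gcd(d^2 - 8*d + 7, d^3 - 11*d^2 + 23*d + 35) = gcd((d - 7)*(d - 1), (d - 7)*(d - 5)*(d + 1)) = d - 7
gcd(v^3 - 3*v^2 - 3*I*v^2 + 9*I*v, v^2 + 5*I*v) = v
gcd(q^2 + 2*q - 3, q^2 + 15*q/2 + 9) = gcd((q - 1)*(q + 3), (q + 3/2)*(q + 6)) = 1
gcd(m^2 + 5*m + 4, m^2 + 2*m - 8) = m + 4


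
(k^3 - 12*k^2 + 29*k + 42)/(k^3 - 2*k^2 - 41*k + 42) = (k^2 - 5*k - 6)/(k^2 + 5*k - 6)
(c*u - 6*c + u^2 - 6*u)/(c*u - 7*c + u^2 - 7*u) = (u - 6)/(u - 7)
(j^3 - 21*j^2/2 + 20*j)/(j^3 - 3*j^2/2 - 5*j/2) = (j - 8)/(j + 1)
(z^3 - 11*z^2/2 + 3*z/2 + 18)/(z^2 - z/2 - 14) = (2*z^2 - 3*z - 9)/(2*z + 7)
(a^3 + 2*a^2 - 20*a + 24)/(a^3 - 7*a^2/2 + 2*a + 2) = 2*(a + 6)/(2*a + 1)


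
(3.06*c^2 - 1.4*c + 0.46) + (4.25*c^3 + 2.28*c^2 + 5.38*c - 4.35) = 4.25*c^3 + 5.34*c^2 + 3.98*c - 3.89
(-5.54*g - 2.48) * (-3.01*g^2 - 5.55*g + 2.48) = 16.6754*g^3 + 38.2118*g^2 + 0.024799999999999*g - 6.1504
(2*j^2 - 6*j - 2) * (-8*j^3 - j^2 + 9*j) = -16*j^5 + 46*j^4 + 40*j^3 - 52*j^2 - 18*j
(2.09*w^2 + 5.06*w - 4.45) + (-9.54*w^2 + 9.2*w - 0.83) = -7.45*w^2 + 14.26*w - 5.28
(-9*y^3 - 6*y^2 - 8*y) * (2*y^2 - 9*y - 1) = -18*y^5 + 69*y^4 + 47*y^3 + 78*y^2 + 8*y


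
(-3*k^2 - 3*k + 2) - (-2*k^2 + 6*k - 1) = -k^2 - 9*k + 3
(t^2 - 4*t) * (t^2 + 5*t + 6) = t^4 + t^3 - 14*t^2 - 24*t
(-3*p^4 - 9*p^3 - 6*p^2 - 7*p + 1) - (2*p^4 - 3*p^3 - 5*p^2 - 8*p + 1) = -5*p^4 - 6*p^3 - p^2 + p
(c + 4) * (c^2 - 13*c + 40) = c^3 - 9*c^2 - 12*c + 160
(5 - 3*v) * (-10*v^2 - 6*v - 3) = 30*v^3 - 32*v^2 - 21*v - 15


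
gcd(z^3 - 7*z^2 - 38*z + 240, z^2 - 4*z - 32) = z - 8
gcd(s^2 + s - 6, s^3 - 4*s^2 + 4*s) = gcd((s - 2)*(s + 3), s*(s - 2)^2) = s - 2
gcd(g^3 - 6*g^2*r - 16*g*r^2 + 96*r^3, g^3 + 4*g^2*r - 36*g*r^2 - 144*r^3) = -g^2 + 2*g*r + 24*r^2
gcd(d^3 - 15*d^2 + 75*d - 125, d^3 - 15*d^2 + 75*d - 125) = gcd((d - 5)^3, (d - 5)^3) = d^3 - 15*d^2 + 75*d - 125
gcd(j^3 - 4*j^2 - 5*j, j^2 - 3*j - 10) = j - 5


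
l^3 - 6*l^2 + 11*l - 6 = (l - 3)*(l - 2)*(l - 1)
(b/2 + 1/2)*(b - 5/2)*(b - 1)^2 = b^4/2 - 7*b^3/4 + 3*b^2/4 + 7*b/4 - 5/4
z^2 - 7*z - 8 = (z - 8)*(z + 1)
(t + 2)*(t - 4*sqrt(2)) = t^2 - 4*sqrt(2)*t + 2*t - 8*sqrt(2)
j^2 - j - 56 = (j - 8)*(j + 7)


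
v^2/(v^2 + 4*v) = v/(v + 4)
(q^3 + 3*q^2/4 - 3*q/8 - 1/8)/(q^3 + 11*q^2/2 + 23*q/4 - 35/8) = (4*q^2 + 5*q + 1)/(4*q^2 + 24*q + 35)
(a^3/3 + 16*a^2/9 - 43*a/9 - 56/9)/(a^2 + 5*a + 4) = (3*a^2 + 13*a - 56)/(9*(a + 4))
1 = 1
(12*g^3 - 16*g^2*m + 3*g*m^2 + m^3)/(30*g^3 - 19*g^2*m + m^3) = (6*g^2 - 5*g*m - m^2)/(15*g^2 - 2*g*m - m^2)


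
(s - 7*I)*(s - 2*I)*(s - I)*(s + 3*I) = s^4 - 7*I*s^3 + 7*s^2 - 55*I*s - 42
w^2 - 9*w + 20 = (w - 5)*(w - 4)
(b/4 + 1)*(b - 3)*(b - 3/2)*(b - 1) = b^4/4 - 3*b^3/8 - 13*b^2/4 + 63*b/8 - 9/2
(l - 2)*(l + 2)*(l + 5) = l^3 + 5*l^2 - 4*l - 20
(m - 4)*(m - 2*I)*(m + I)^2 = m^4 - 4*m^3 + 3*m^2 - 12*m + 2*I*m - 8*I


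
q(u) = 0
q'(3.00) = 0.00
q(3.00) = 0.00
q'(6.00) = 0.00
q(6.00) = 0.00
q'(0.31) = 0.00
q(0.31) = 0.00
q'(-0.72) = 0.00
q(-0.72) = 0.00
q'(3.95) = 0.00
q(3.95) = 0.00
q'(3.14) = 0.00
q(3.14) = 0.00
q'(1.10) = 0.00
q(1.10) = 0.00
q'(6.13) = 0.00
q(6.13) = 0.00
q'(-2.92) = 0.00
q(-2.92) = 0.00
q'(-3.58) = 0.00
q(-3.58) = 0.00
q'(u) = 0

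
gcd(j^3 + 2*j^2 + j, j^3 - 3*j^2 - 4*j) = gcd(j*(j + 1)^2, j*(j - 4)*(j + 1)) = j^2 + j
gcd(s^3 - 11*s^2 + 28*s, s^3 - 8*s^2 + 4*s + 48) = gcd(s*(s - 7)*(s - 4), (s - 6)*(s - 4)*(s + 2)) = s - 4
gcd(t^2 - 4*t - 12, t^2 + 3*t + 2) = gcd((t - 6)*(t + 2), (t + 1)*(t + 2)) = t + 2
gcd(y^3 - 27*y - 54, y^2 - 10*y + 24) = y - 6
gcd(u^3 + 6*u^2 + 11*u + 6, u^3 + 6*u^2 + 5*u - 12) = u + 3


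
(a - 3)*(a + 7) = a^2 + 4*a - 21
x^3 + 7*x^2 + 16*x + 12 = (x + 2)^2*(x + 3)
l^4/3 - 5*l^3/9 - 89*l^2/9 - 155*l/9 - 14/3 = (l/3 + 1)*(l - 7)*(l + 1/3)*(l + 2)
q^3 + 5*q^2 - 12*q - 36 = (q - 3)*(q + 2)*(q + 6)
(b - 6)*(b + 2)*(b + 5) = b^3 + b^2 - 32*b - 60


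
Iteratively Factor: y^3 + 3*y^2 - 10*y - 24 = (y + 2)*(y^2 + y - 12) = (y - 3)*(y + 2)*(y + 4)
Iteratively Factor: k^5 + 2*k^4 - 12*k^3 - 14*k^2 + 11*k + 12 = (k + 4)*(k^4 - 2*k^3 - 4*k^2 + 2*k + 3) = (k - 3)*(k + 4)*(k^3 + k^2 - k - 1) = (k - 3)*(k + 1)*(k + 4)*(k^2 - 1) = (k - 3)*(k - 1)*(k + 1)*(k + 4)*(k + 1)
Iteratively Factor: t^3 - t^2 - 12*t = (t + 3)*(t^2 - 4*t) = (t - 4)*(t + 3)*(t)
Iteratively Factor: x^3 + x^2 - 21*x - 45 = (x - 5)*(x^2 + 6*x + 9) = (x - 5)*(x + 3)*(x + 3)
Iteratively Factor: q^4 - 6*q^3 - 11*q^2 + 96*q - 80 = (q + 4)*(q^3 - 10*q^2 + 29*q - 20) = (q - 5)*(q + 4)*(q^2 - 5*q + 4) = (q - 5)*(q - 4)*(q + 4)*(q - 1)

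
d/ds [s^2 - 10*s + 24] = 2*s - 10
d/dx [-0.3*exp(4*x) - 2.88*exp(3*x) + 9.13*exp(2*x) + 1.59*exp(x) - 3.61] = (-1.2*exp(3*x) - 8.64*exp(2*x) + 18.26*exp(x) + 1.59)*exp(x)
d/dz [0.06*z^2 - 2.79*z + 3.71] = 0.12*z - 2.79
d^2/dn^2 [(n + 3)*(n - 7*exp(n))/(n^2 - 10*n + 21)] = (-7*n^5*exp(n) + 133*n^4*exp(n) - 644*n^3*exp(n) + 26*n^3 - 1428*n^2*exp(n) - 126*n^2 + 16779*n*exp(n) - 378*n - 30513*exp(n) + 2142)/(n^6 - 30*n^5 + 363*n^4 - 2260*n^3 + 7623*n^2 - 13230*n + 9261)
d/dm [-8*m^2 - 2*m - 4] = -16*m - 2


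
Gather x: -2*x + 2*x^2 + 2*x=2*x^2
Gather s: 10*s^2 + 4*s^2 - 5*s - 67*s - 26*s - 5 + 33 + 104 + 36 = 14*s^2 - 98*s + 168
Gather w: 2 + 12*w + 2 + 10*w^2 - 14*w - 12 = 10*w^2 - 2*w - 8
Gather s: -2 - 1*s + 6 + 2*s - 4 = s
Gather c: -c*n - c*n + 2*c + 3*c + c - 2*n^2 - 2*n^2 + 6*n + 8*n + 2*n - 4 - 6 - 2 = c*(6 - 2*n) - 4*n^2 + 16*n - 12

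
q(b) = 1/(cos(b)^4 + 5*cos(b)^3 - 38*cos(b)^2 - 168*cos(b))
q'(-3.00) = 0.00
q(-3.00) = 0.01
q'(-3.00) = 0.00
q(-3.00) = 0.01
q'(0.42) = -0.00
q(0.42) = -0.01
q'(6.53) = -0.00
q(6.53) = -0.01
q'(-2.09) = 0.02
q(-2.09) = 0.01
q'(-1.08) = 0.02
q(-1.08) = -0.01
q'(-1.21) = 0.04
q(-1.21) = -0.02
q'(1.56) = -51.07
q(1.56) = -0.55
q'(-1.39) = 0.18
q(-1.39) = -0.03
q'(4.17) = 0.02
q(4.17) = 0.01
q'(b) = (4*sin(b)*cos(b)^3 + 15*sin(b)*cos(b)^2 - 76*sin(b)*cos(b) - 168*sin(b))/(cos(b)^4 + 5*cos(b)^3 - 38*cos(b)^2 - 168*cos(b))^2 = (4*cos(b)^3 + 15*cos(b)^2 - 76*cos(b) - 168)*sin(b)/((cos(b)^3 + 5*cos(b)^2 - 38*cos(b) - 168)^2*cos(b)^2)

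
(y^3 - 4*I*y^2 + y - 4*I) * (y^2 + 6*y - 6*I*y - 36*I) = y^5 + 6*y^4 - 10*I*y^4 - 23*y^3 - 60*I*y^3 - 138*y^2 - 10*I*y^2 - 24*y - 60*I*y - 144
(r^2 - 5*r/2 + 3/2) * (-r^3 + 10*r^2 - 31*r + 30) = -r^5 + 25*r^4/2 - 115*r^3/2 + 245*r^2/2 - 243*r/2 + 45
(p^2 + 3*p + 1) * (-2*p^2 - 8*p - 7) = -2*p^4 - 14*p^3 - 33*p^2 - 29*p - 7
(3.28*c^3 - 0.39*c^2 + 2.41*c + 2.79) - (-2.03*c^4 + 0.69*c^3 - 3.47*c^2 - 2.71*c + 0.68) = 2.03*c^4 + 2.59*c^3 + 3.08*c^2 + 5.12*c + 2.11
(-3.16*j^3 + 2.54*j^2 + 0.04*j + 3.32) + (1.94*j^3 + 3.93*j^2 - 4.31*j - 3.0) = -1.22*j^3 + 6.47*j^2 - 4.27*j + 0.32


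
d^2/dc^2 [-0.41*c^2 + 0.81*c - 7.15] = -0.820000000000000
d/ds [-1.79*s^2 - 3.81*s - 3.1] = -3.58*s - 3.81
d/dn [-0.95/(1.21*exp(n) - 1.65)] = 1.1495*exp(n)/(1.21*exp(n) - 1.65)^2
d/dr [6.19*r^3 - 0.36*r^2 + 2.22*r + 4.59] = 18.57*r^2 - 0.72*r + 2.22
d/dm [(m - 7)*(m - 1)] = 2*m - 8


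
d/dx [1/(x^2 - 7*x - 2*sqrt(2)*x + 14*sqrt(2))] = (-2*x + 2*sqrt(2) + 7)/(x^2 - 7*x - 2*sqrt(2)*x + 14*sqrt(2))^2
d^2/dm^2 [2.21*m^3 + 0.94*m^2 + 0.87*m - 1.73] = 13.26*m + 1.88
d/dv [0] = 0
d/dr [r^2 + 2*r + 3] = 2*r + 2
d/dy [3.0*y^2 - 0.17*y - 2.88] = 6.0*y - 0.17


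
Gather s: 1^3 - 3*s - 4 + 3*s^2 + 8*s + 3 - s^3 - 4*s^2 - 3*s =-s^3 - s^2 + 2*s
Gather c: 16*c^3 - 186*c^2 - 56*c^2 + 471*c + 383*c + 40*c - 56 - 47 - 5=16*c^3 - 242*c^2 + 894*c - 108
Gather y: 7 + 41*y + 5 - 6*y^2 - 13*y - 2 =-6*y^2 + 28*y + 10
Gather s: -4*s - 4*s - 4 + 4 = -8*s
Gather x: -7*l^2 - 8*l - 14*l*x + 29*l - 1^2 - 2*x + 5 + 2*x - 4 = -7*l^2 - 14*l*x + 21*l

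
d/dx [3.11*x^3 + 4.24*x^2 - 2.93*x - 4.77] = 9.33*x^2 + 8.48*x - 2.93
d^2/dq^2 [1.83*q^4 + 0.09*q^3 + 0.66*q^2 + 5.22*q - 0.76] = 21.96*q^2 + 0.54*q + 1.32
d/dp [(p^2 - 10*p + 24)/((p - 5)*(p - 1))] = 2*(2*p^2 - 19*p + 47)/(p^4 - 12*p^3 + 46*p^2 - 60*p + 25)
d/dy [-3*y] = -3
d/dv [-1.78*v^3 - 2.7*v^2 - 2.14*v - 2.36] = -5.34*v^2 - 5.4*v - 2.14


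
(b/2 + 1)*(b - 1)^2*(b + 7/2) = b^4/2 + 7*b^3/4 - 3*b^2/2 - 17*b/4 + 7/2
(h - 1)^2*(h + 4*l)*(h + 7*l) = h^4 + 11*h^3*l - 2*h^3 + 28*h^2*l^2 - 22*h^2*l + h^2 - 56*h*l^2 + 11*h*l + 28*l^2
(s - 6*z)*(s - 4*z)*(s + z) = s^3 - 9*s^2*z + 14*s*z^2 + 24*z^3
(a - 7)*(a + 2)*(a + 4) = a^3 - a^2 - 34*a - 56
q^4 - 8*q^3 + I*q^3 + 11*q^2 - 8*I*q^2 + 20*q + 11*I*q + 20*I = (q - 5)*(q - 4)*(q + 1)*(q + I)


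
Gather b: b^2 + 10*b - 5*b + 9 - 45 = b^2 + 5*b - 36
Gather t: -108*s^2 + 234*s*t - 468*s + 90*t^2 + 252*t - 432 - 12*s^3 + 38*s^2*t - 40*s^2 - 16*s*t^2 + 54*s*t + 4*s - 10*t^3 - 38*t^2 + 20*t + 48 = -12*s^3 - 148*s^2 - 464*s - 10*t^3 + t^2*(52 - 16*s) + t*(38*s^2 + 288*s + 272) - 384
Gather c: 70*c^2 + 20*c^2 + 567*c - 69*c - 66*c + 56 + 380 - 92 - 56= 90*c^2 + 432*c + 288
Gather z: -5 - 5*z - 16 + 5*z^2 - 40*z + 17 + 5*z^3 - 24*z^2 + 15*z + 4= 5*z^3 - 19*z^2 - 30*z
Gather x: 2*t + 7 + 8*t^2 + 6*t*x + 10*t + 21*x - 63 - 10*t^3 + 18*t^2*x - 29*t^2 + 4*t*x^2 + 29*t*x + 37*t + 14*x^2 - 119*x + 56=-10*t^3 - 21*t^2 + 49*t + x^2*(4*t + 14) + x*(18*t^2 + 35*t - 98)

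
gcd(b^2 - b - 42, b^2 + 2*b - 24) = b + 6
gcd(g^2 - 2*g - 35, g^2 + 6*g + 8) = 1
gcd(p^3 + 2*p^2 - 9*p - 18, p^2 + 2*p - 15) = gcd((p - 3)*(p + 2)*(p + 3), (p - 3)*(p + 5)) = p - 3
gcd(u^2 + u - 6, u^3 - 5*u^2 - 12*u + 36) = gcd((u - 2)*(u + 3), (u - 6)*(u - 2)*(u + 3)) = u^2 + u - 6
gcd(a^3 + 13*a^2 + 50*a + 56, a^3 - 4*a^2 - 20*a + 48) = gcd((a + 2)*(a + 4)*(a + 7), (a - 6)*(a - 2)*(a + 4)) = a + 4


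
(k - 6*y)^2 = k^2 - 12*k*y + 36*y^2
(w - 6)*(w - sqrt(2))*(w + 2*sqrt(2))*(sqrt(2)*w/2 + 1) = sqrt(2)*w^4/2 - 3*sqrt(2)*w^3 + 2*w^3 - 12*w^2 - sqrt(2)*w^2 - 4*w + 6*sqrt(2)*w + 24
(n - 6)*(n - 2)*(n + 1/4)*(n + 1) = n^4 - 27*n^3/4 + 9*n^2/4 + 13*n + 3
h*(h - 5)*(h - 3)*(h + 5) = h^4 - 3*h^3 - 25*h^2 + 75*h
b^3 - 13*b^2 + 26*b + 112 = (b - 8)*(b - 7)*(b + 2)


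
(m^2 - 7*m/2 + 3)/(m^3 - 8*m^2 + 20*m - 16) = (m - 3/2)/(m^2 - 6*m + 8)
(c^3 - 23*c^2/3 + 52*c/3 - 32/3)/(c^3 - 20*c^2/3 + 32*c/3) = (c - 1)/c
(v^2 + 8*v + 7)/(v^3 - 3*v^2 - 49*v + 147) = (v + 1)/(v^2 - 10*v + 21)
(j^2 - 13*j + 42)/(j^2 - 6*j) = (j - 7)/j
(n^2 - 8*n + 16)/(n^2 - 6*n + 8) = (n - 4)/(n - 2)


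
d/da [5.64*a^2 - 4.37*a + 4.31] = 11.28*a - 4.37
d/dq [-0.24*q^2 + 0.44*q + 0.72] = 0.44 - 0.48*q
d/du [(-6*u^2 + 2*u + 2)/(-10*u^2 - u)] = 2*(13*u^2 + 20*u + 1)/(u^2*(100*u^2 + 20*u + 1))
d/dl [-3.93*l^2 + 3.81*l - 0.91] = 3.81 - 7.86*l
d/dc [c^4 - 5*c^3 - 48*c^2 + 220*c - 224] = 4*c^3 - 15*c^2 - 96*c + 220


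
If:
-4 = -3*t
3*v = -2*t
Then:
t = 4/3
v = -8/9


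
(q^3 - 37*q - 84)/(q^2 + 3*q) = q - 3 - 28/q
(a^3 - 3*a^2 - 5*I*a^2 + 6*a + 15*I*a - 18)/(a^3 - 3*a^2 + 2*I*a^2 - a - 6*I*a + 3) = (a - 6*I)/(a + I)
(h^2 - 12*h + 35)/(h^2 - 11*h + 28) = (h - 5)/(h - 4)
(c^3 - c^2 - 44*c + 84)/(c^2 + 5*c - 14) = c - 6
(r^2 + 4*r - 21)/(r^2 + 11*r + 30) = (r^2 + 4*r - 21)/(r^2 + 11*r + 30)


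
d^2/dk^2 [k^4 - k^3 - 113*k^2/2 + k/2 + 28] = 12*k^2 - 6*k - 113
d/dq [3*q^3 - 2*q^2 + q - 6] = 9*q^2 - 4*q + 1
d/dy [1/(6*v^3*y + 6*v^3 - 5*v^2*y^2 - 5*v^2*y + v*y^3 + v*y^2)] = (-6*v^2 + 10*v*y + 5*v - 3*y^2 - 2*y)/(v*(6*v^2*y + 6*v^2 - 5*v*y^2 - 5*v*y + y^3 + y^2)^2)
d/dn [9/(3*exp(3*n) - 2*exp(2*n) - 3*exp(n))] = 9*(-9*exp(2*n) + 4*exp(n) + 3)*exp(-n)/(-3*exp(2*n) + 2*exp(n) + 3)^2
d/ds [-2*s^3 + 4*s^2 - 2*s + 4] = -6*s^2 + 8*s - 2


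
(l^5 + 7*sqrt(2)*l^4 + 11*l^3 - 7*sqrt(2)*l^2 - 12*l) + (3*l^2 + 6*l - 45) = l^5 + 7*sqrt(2)*l^4 + 11*l^3 - 7*sqrt(2)*l^2 + 3*l^2 - 6*l - 45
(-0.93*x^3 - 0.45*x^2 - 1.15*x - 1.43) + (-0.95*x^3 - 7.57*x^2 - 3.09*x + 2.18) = -1.88*x^3 - 8.02*x^2 - 4.24*x + 0.75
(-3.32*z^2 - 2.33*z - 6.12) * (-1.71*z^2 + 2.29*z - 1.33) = 5.6772*z^4 - 3.6185*z^3 + 9.5451*z^2 - 10.9159*z + 8.1396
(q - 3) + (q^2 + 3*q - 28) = q^2 + 4*q - 31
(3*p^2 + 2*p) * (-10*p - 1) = -30*p^3 - 23*p^2 - 2*p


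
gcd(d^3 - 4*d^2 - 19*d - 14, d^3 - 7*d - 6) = d^2 + 3*d + 2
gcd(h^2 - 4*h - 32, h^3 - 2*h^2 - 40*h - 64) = h^2 - 4*h - 32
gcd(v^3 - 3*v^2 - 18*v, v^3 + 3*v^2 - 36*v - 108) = v^2 - 3*v - 18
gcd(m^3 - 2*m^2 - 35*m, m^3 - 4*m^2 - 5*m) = m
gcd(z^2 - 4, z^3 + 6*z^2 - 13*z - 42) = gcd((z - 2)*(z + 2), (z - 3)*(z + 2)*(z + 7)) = z + 2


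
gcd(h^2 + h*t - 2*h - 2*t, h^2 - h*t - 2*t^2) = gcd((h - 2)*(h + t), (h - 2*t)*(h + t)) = h + t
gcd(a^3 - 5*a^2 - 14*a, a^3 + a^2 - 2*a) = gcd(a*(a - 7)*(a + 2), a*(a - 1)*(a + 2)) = a^2 + 2*a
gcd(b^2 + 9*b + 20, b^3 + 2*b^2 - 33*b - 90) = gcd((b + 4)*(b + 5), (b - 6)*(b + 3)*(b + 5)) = b + 5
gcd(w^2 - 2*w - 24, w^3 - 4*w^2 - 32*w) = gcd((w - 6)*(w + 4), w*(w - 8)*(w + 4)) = w + 4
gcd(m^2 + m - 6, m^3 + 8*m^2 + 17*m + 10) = 1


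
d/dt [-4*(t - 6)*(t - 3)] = 36 - 8*t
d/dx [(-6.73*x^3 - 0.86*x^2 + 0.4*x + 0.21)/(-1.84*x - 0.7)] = (24.7664*x^3 + 15.7154*x^2 + 1.204*x + 0.1064)/(3.3856*x^2 + 2.576*x + 0.49)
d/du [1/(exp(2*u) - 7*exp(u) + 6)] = (7 - 2*exp(u))*exp(u)/(exp(2*u) - 7*exp(u) + 6)^2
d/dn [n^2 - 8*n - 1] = 2*n - 8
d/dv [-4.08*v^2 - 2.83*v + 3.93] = -8.16*v - 2.83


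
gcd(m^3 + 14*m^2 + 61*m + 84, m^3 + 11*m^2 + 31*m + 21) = m^2 + 10*m + 21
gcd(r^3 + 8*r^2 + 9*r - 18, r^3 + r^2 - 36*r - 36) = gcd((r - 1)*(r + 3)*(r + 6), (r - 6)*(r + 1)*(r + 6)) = r + 6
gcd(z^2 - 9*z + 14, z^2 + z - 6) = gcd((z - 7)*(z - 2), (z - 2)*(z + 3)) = z - 2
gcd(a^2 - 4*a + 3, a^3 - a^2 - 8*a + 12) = 1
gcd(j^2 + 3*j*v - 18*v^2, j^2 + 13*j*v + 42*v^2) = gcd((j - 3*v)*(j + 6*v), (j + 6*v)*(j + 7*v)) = j + 6*v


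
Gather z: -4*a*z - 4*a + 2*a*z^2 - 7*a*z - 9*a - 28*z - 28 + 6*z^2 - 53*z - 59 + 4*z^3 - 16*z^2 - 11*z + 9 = -13*a + 4*z^3 + z^2*(2*a - 10) + z*(-11*a - 92) - 78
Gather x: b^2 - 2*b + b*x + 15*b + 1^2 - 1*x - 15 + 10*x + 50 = b^2 + 13*b + x*(b + 9) + 36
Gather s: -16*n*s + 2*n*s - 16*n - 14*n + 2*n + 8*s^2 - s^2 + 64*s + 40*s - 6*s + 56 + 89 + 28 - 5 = -28*n + 7*s^2 + s*(98 - 14*n) + 168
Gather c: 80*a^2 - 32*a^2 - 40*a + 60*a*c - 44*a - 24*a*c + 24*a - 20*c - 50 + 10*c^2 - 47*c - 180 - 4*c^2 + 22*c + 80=48*a^2 - 60*a + 6*c^2 + c*(36*a - 45) - 150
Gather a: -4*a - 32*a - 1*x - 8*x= -36*a - 9*x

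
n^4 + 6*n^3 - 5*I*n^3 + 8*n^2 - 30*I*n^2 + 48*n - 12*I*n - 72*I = (n + 6)*(n - 6*I)*(n - I)*(n + 2*I)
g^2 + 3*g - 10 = (g - 2)*(g + 5)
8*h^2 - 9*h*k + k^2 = (-8*h + k)*(-h + k)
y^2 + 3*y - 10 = (y - 2)*(y + 5)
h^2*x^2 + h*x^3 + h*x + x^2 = x*(h + x)*(h*x + 1)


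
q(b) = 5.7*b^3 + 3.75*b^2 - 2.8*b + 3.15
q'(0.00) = -2.80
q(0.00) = 3.15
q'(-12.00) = 2369.60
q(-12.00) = -9272.85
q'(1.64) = 55.49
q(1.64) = 33.79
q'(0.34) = 1.73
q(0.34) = 2.86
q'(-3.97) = 236.94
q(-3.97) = -283.28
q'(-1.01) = 7.07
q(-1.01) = 3.93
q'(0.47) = 4.50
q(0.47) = 3.25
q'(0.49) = 4.98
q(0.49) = 3.35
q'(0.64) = 9.00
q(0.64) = 4.39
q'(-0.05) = -3.13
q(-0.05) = 3.30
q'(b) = 17.1*b^2 + 7.5*b - 2.8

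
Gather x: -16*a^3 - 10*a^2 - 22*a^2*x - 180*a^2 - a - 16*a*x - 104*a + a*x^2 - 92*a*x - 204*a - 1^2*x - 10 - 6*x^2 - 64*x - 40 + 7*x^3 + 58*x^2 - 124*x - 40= -16*a^3 - 190*a^2 - 309*a + 7*x^3 + x^2*(a + 52) + x*(-22*a^2 - 108*a - 189) - 90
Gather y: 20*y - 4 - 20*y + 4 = 0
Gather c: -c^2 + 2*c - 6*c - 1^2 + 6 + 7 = -c^2 - 4*c + 12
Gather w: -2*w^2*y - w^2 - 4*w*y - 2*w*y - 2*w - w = w^2*(-2*y - 1) + w*(-6*y - 3)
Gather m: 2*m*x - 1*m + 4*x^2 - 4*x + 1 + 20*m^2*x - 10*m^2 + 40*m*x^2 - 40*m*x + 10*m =m^2*(20*x - 10) + m*(40*x^2 - 38*x + 9) + 4*x^2 - 4*x + 1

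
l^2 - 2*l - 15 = (l - 5)*(l + 3)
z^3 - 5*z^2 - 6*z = z*(z - 6)*(z + 1)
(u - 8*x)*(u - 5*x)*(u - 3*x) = u^3 - 16*u^2*x + 79*u*x^2 - 120*x^3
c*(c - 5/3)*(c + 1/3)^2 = c^4 - c^3 - c^2 - 5*c/27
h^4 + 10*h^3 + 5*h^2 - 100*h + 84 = (h - 2)*(h - 1)*(h + 6)*(h + 7)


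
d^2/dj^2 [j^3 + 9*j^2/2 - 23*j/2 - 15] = 6*j + 9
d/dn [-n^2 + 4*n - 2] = 4 - 2*n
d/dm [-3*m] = -3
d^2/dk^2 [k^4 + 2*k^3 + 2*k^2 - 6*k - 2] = 12*k^2 + 12*k + 4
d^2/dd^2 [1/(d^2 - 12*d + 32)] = 2*(-d^2 + 12*d + 4*(d - 6)^2 - 32)/(d^2 - 12*d + 32)^3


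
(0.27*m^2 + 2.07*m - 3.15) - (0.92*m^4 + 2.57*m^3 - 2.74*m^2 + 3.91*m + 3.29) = -0.92*m^4 - 2.57*m^3 + 3.01*m^2 - 1.84*m - 6.44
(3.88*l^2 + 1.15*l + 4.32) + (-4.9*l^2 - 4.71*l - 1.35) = -1.02*l^2 - 3.56*l + 2.97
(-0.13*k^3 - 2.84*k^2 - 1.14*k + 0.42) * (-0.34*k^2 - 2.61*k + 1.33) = 0.0442*k^5 + 1.3049*k^4 + 7.6271*k^3 - 0.944600000000001*k^2 - 2.6124*k + 0.5586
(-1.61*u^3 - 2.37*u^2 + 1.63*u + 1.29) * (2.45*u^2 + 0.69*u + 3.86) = -3.9445*u^5 - 6.9174*u^4 - 3.8564*u^3 - 4.863*u^2 + 7.1819*u + 4.9794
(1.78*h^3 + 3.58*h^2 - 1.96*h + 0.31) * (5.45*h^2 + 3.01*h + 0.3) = 9.701*h^5 + 24.8688*h^4 + 0.627800000000001*h^3 - 3.1361*h^2 + 0.3451*h + 0.093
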